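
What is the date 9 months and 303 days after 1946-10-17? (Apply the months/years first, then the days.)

May 15, 1948

Advancing 9 months and 303 days from October 17, 1946: first the month/year part, then the days.
month 10 + 9 = 19, which is month 7 of year 1947 → July 1947.
Day 17 is valid in July, giving July 17, 1947.
Now add 303 days from July 17, 1947.
July has 31 days, so 31 − 17 = 14 days remain after July 17, 1947; 303 − 14 = 289 left.
August 1947 has 31 days: 289 − 31 = 258 left.
September 1947 has 30 days: 258 − 30 = 228 left.
October 1947 has 31 days: 228 − 31 = 197 left.
November 1947 has 30 days: 197 − 30 = 167 left.
December 1947 has 31 days: 167 − 31 = 136 left.
January 1948 has 31 days: 136 − 31 = 105 left.
February 1948 has 29 days (1948 is a leap year): 105 − 29 = 76 left.
March 1948 has 31 days: 76 − 31 = 45 left.
April 1948 has 30 days: 45 − 30 = 15 left.
15 days into May 1948 → May 15, 1948.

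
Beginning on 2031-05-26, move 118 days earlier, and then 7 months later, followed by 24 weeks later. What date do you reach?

Subtracting 118 days from May 26, 2031:
Going back 26 days from May 26, 2031 reaches the end of the previous month; 118 − 26 = 92 left.
April 2031 has 30 days: 92 − 30 = 62 left.
March 2031 has 31 days: 62 − 31 = 31 left.
February 2031 has 28 days (2031 is not a leap year): 31 − 28 = 3 left.
January 2031 has 31 days; 31 − 3 = 28 → January 28, 2031.
Advancing 7 months from January 28, 2031:
month 1 + 7 = 8 → August 2031.
Day 28 is valid in August, giving August 28, 2031.
Counting forward 24 weeks (= 168 days) from August 28, 2031:
August has 31 days, so 31 − 28 = 3 days remain after August 28, 2031; 168 − 3 = 165 left.
September 2031 has 30 days: 165 − 30 = 135 left.
October 2031 has 31 days: 135 − 31 = 104 left.
November 2031 has 30 days: 104 − 30 = 74 left.
December 2031 has 31 days: 74 − 31 = 43 left.
January 2032 has 31 days: 43 − 31 = 12 left.
12 days into February 2032 → February 12, 2032.

February 12, 2032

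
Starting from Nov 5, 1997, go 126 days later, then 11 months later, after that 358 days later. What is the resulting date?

February 4, 2000

Advancing 126 days from November 5, 1997:
November has 30 days, so 30 − 5 = 25 days remain after November 5, 1997; 126 − 25 = 101 left.
December 1997 has 31 days: 101 − 31 = 70 left.
January 1998 has 31 days: 70 − 31 = 39 left.
February 1998 has 28 days (1998 is not a leap year): 39 − 28 = 11 left.
11 days into March 1998 → March 11, 1998.
Counting forward 11 months from March 11, 1998:
month 3 + 11 = 14, which is month 2 of year 1999 → February 1999.
Day 11 is valid in February, giving February 11, 1999.
Adding 358 days from February 11, 1999:
February has 28 days, so 28 − 11 = 17 days remain after February 11, 1999; 358 − 17 = 341 left.
March 1999 has 31 days: 341 − 31 = 310 left.
April 1999 has 30 days: 310 − 30 = 280 left.
May 1999 has 31 days: 280 − 31 = 249 left.
June 1999 has 30 days: 249 − 30 = 219 left.
July 1999 has 31 days: 219 − 31 = 188 left.
August 1999 has 31 days: 188 − 31 = 157 left.
September 1999 has 30 days: 157 − 30 = 127 left.
October 1999 has 31 days: 127 − 31 = 96 left.
November 1999 has 30 days: 96 − 30 = 66 left.
December 1999 has 31 days: 66 − 31 = 35 left.
January 2000 has 31 days: 35 − 31 = 4 left.
4 days into February 2000 → February 4, 2000.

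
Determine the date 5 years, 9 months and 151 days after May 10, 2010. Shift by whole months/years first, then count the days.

Advancing 5 years, 9 months and 151 days from May 10, 2010: first the month/year part, then the days.
+5 years → 2015; month 5 + 9 = 14, which is month 2 of year 2016 → February 2016.
Day 10 is valid in February, giving February 10, 2016.
Now add 151 days from February 10, 2016.
February has 29 days, so 29 − 10 = 19 days remain after February 10, 2016; 151 − 19 = 132 left.
March 2016 has 31 days: 132 − 31 = 101 left.
April 2016 has 30 days: 101 − 30 = 71 left.
May 2016 has 31 days: 71 − 31 = 40 left.
June 2016 has 30 days: 40 − 30 = 10 left.
10 days into July 2016 → July 10, 2016.

July 10, 2016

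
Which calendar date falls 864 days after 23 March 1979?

Advancing 864 days from March 23, 1979.
March has 31 days, so 31 − 23 = 8 days remain after March 23, 1979; 864 − 8 = 856 left.
April 1979 has 30 days: 856 − 30 = 826 left.
May 1979 has 31 days: 826 − 31 = 795 left.
June 1979 has 30 days: 795 − 30 = 765 left.
July 1979 has 31 days: 765 − 31 = 734 left.
August 1979 has 31 days: 734 − 31 = 703 left.
September 1979 has 30 days: 703 − 30 = 673 left.
October 1979 has 31 days: 673 − 31 = 642 left.
November 1979 has 30 days: 642 − 30 = 612 left.
December 1979 has 31 days: 612 − 31 = 581 left.
January 1980 has 31 days: 581 − 31 = 550 left.
February 1980 has 29 days (1980 is a leap year): 550 − 29 = 521 left.
March 1980 has 31 days: 521 − 31 = 490 left.
April 1980 has 30 days: 490 − 30 = 460 left.
May 1980 has 31 days: 460 − 31 = 429 left.
June 1980 has 30 days: 429 − 30 = 399 left.
July 1980 has 31 days: 399 − 31 = 368 left.
August 1980 has 31 days: 368 − 31 = 337 left.
September 1980 has 30 days: 337 − 30 = 307 left.
October 1980 has 31 days: 307 − 31 = 276 left.
November 1980 has 30 days: 276 − 30 = 246 left.
December 1980 has 31 days: 246 − 31 = 215 left.
January 1981 has 31 days: 215 − 31 = 184 left.
February 1981 has 28 days (1981 is not a leap year): 184 − 28 = 156 left.
March 1981 has 31 days: 156 − 31 = 125 left.
April 1981 has 30 days: 125 − 30 = 95 left.
May 1981 has 31 days: 95 − 31 = 64 left.
June 1981 has 30 days: 64 − 30 = 34 left.
July 1981 has 31 days: 34 − 31 = 3 left.
3 days into August 1981 → August 3, 1981.

August 3, 1981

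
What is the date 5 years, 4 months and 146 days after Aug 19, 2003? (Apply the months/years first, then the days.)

Adding 5 years, 4 months and 146 days from August 19, 2003: first the month/year part, then the days.
+5 years → 2008; month 8 + 4 = 12 → December 2008.
Day 19 is valid in December, giving December 19, 2008.
Now add 146 days from December 19, 2008.
December has 31 days, so 31 − 19 = 12 days remain after December 19, 2008; 146 − 12 = 134 left.
January 2009 has 31 days: 134 − 31 = 103 left.
February 2009 has 28 days (2009 is not a leap year): 103 − 28 = 75 left.
March 2009 has 31 days: 75 − 31 = 44 left.
April 2009 has 30 days: 44 − 30 = 14 left.
14 days into May 2009 → May 14, 2009.

May 14, 2009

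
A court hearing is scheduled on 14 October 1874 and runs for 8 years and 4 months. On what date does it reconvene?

Counting forward 8 years and 4 months from October 14, 1874.
+8 years → 1882; month 10 + 4 = 14, which is month 2 of year 1883 → February 1883.
Day 14 is valid in February, giving February 14, 1883.

February 14, 1883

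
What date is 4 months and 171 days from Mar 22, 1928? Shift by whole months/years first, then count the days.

January 9, 1929

Counting forward 4 months and 171 days from March 22, 1928: first the month/year part, then the days.
month 3 + 4 = 7 → July 1928.
Day 22 is valid in July, giving July 22, 1928.
Now add 171 days from July 22, 1928.
July has 31 days, so 31 − 22 = 9 days remain after July 22, 1928; 171 − 9 = 162 left.
August 1928 has 31 days: 162 − 31 = 131 left.
September 1928 has 30 days: 131 − 30 = 101 left.
October 1928 has 31 days: 101 − 31 = 70 left.
November 1928 has 30 days: 70 − 30 = 40 left.
December 1928 has 31 days: 40 − 31 = 9 left.
9 days into January 1929 → January 9, 1929.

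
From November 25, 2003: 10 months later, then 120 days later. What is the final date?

Advancing 10 months from November 25, 2003:
month 11 + 10 = 21, which is month 9 of year 2004 → September 2004.
Day 25 is valid in September, giving September 25, 2004.
Advancing 120 days from September 25, 2004:
September has 30 days, so 30 − 25 = 5 days remain after September 25, 2004; 120 − 5 = 115 left.
October 2004 has 31 days: 115 − 31 = 84 left.
November 2004 has 30 days: 84 − 30 = 54 left.
December 2004 has 31 days: 54 − 31 = 23 left.
23 days into January 2005 → January 23, 2005.

January 23, 2005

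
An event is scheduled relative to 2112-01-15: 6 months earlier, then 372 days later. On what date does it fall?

Counting back 6 months from January 15, 2112:
month 1 − 6 = -5, which is month 7 of year 2111 → July 2111.
Day 15 is valid in July, giving July 15, 2111.
Adding 372 days from July 15, 2111:
July has 31 days, so 31 − 15 = 16 days remain after July 15, 2111; 372 − 16 = 356 left.
August 2111 has 31 days: 356 − 31 = 325 left.
September 2111 has 30 days: 325 − 30 = 295 left.
October 2111 has 31 days: 295 − 31 = 264 left.
November 2111 has 30 days: 264 − 30 = 234 left.
December 2111 has 31 days: 234 − 31 = 203 left.
January 2112 has 31 days: 203 − 31 = 172 left.
February 2112 has 29 days (2112 is a leap year): 172 − 29 = 143 left.
March 2112 has 31 days: 143 − 31 = 112 left.
April 2112 has 30 days: 112 − 30 = 82 left.
May 2112 has 31 days: 82 − 31 = 51 left.
June 2112 has 30 days: 51 − 30 = 21 left.
21 days into July 2112 → July 21, 2112.

July 21, 2112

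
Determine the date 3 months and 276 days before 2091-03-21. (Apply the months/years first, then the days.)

March 20, 2090

Subtracting 3 months and 276 days from March 21, 2091: first the month/year part, then the days.
month 3 − 3 = 0, which is month 12 of year 2090 → December 2090.
Day 21 is valid in December, giving December 21, 2090.
Now subtract 276 days from December 21, 2090.
Going back 21 days from December 21, 2090 reaches the end of the previous month; 276 − 21 = 255 left.
November 2090 has 30 days: 255 − 30 = 225 left.
October 2090 has 31 days: 225 − 31 = 194 left.
September 2090 has 30 days: 194 − 30 = 164 left.
August 2090 has 31 days: 164 − 31 = 133 left.
July 2090 has 31 days: 133 − 31 = 102 left.
June 2090 has 30 days: 102 − 30 = 72 left.
May 2090 has 31 days: 72 − 31 = 41 left.
April 2090 has 30 days: 41 − 30 = 11 left.
March 2090 has 31 days; 31 − 11 = 20 → March 20, 2090.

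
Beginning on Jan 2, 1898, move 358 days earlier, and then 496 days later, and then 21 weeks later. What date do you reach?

Counting back 358 days from January 2, 1898:
Going back 2 days from January 2, 1898 reaches the end of the previous month; 358 − 2 = 356 left.
December 1897 has 31 days: 356 − 31 = 325 left.
November 1897 has 30 days: 325 − 30 = 295 left.
October 1897 has 31 days: 295 − 31 = 264 left.
September 1897 has 30 days: 264 − 30 = 234 left.
August 1897 has 31 days: 234 − 31 = 203 left.
July 1897 has 31 days: 203 − 31 = 172 left.
June 1897 has 30 days: 172 − 30 = 142 left.
May 1897 has 31 days: 142 − 31 = 111 left.
April 1897 has 30 days: 111 − 30 = 81 left.
March 1897 has 31 days: 81 − 31 = 50 left.
February 1897 has 28 days (1897 is not a leap year): 50 − 28 = 22 left.
January 1897 has 31 days; 31 − 22 = 9 → January 9, 1897.
Adding 496 days from January 9, 1897:
January has 31 days, so 31 − 9 = 22 days remain after January 9, 1897; 496 − 22 = 474 left.
February 1897 has 28 days (1897 is not a leap year): 474 − 28 = 446 left.
March 1897 has 31 days: 446 − 31 = 415 left.
April 1897 has 30 days: 415 − 30 = 385 left.
May 1897 has 31 days: 385 − 31 = 354 left.
June 1897 has 30 days: 354 − 30 = 324 left.
July 1897 has 31 days: 324 − 31 = 293 left.
August 1897 has 31 days: 293 − 31 = 262 left.
September 1897 has 30 days: 262 − 30 = 232 left.
October 1897 has 31 days: 232 − 31 = 201 left.
November 1897 has 30 days: 201 − 30 = 171 left.
December 1897 has 31 days: 171 − 31 = 140 left.
January 1898 has 31 days: 140 − 31 = 109 left.
February 1898 has 28 days (1898 is not a leap year): 109 − 28 = 81 left.
March 1898 has 31 days: 81 − 31 = 50 left.
April 1898 has 30 days: 50 − 30 = 20 left.
20 days into May 1898 → May 20, 1898.
Advancing 21 weeks (= 147 days) from May 20, 1898:
May has 31 days, so 31 − 20 = 11 days remain after May 20, 1898; 147 − 11 = 136 left.
June 1898 has 30 days: 136 − 30 = 106 left.
July 1898 has 31 days: 106 − 31 = 75 left.
August 1898 has 31 days: 75 − 31 = 44 left.
September 1898 has 30 days: 44 − 30 = 14 left.
14 days into October 1898 → October 14, 1898.

October 14, 1898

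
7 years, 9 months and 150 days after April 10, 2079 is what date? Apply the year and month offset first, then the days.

June 9, 2087

Adding 7 years, 9 months and 150 days from April 10, 2079: first the month/year part, then the days.
+7 years → 2086; month 4 + 9 = 13, which is month 1 of year 2087 → January 2087.
Day 10 is valid in January, giving January 10, 2087.
Now add 150 days from January 10, 2087.
January has 31 days, so 31 − 10 = 21 days remain after January 10, 2087; 150 − 21 = 129 left.
February 2087 has 28 days (2087 is not a leap year): 129 − 28 = 101 left.
March 2087 has 31 days: 101 − 31 = 70 left.
April 2087 has 30 days: 70 − 30 = 40 left.
May 2087 has 31 days: 40 − 31 = 9 left.
9 days into June 2087 → June 9, 2087.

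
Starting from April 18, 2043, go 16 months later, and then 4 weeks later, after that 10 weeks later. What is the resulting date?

Advancing 16 months from April 18, 2043:
month 4 + 16 = 20, which is month 8 of year 2044 → August 2044.
Day 18 is valid in August, giving August 18, 2044.
Counting forward 4 weeks (= 28 days) from August 18, 2044:
August has 31 days, so 31 − 18 = 13 days remain after August 18, 2044; 28 − 13 = 15 left.
15 days into September 2044 → September 15, 2044.
Adding 10 weeks (= 70 days) from September 15, 2044:
September has 30 days, so 30 − 15 = 15 days remain after September 15, 2044; 70 − 15 = 55 left.
October 2044 has 31 days: 55 − 31 = 24 left.
24 days into November 2044 → November 24, 2044.

November 24, 2044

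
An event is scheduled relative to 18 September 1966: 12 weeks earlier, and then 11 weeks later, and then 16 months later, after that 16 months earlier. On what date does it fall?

September 11, 1966

Subtracting 12 weeks (= 84 days) from September 18, 1966:
Going back 18 days from September 18, 1966 reaches the end of the previous month; 84 − 18 = 66 left.
August 1966 has 31 days: 66 − 31 = 35 left.
July 1966 has 31 days: 35 − 31 = 4 left.
June 1966 has 30 days; 30 − 4 = 26 → June 26, 1966.
Adding 11 weeks (= 77 days) from June 26, 1966:
June has 30 days, so 30 − 26 = 4 days remain after June 26, 1966; 77 − 4 = 73 left.
July 1966 has 31 days: 73 − 31 = 42 left.
August 1966 has 31 days: 42 − 31 = 11 left.
11 days into September 1966 → September 11, 1966.
Adding 16 months from September 11, 1966:
month 9 + 16 = 25, which is month 1 of year 1968 → January 1968.
Day 11 is valid in January, giving January 11, 1968.
Counting back 16 months from January 11, 1968:
month 1 − 16 = -15, which is month 9 of year 1966 → September 1966.
Day 11 is valid in September, giving September 11, 1966.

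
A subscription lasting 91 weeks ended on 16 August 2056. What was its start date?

Going back 91 weeks = 637 days from August 16, 2056.
Going back 16 days from August 16, 2056 reaches the end of the previous month; 637 − 16 = 621 left.
July 2056 has 31 days: 621 − 31 = 590 left.
June 2056 has 30 days: 590 − 30 = 560 left.
May 2056 has 31 days: 560 − 31 = 529 left.
April 2056 has 30 days: 529 − 30 = 499 left.
March 2056 has 31 days: 499 − 31 = 468 left.
February 2056 has 29 days (2056 is a leap year): 468 − 29 = 439 left.
January 2056 has 31 days: 439 − 31 = 408 left.
December 2055 has 31 days: 408 − 31 = 377 left.
November 2055 has 30 days: 377 − 30 = 347 left.
October 2055 has 31 days: 347 − 31 = 316 left.
September 2055 has 30 days: 316 − 30 = 286 left.
August 2055 has 31 days: 286 − 31 = 255 left.
July 2055 has 31 days: 255 − 31 = 224 left.
June 2055 has 30 days: 224 − 30 = 194 left.
May 2055 has 31 days: 194 − 31 = 163 left.
April 2055 has 30 days: 163 − 30 = 133 left.
March 2055 has 31 days: 133 − 31 = 102 left.
February 2055 has 28 days (2055 is not a leap year): 102 − 28 = 74 left.
January 2055 has 31 days: 74 − 31 = 43 left.
December 2054 has 31 days: 43 − 31 = 12 left.
November 2054 has 30 days; 30 − 12 = 18 → November 18, 2054.

November 18, 2054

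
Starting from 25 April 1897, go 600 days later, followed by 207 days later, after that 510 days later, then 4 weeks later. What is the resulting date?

December 31, 1900

Advancing 600 days from April 25, 1897:
April has 30 days, so 30 − 25 = 5 days remain after April 25, 1897; 600 − 5 = 595 left.
May 1897 has 31 days: 595 − 31 = 564 left.
June 1897 has 30 days: 564 − 30 = 534 left.
July 1897 has 31 days: 534 − 31 = 503 left.
August 1897 has 31 days: 503 − 31 = 472 left.
September 1897 has 30 days: 472 − 30 = 442 left.
October 1897 has 31 days: 442 − 31 = 411 left.
November 1897 has 30 days: 411 − 30 = 381 left.
December 1897 has 31 days: 381 − 31 = 350 left.
January 1898 has 31 days: 350 − 31 = 319 left.
February 1898 has 28 days (1898 is not a leap year): 319 − 28 = 291 left.
March 1898 has 31 days: 291 − 31 = 260 left.
April 1898 has 30 days: 260 − 30 = 230 left.
May 1898 has 31 days: 230 − 31 = 199 left.
June 1898 has 30 days: 199 − 30 = 169 left.
July 1898 has 31 days: 169 − 31 = 138 left.
August 1898 has 31 days: 138 − 31 = 107 left.
September 1898 has 30 days: 107 − 30 = 77 left.
October 1898 has 31 days: 77 − 31 = 46 left.
November 1898 has 30 days: 46 − 30 = 16 left.
16 days into December 1898 → December 16, 1898.
Counting forward 207 days from December 16, 1898:
December has 31 days, so 31 − 16 = 15 days remain after December 16, 1898; 207 − 15 = 192 left.
January 1899 has 31 days: 192 − 31 = 161 left.
February 1899 has 28 days (1899 is not a leap year): 161 − 28 = 133 left.
March 1899 has 31 days: 133 − 31 = 102 left.
April 1899 has 30 days: 102 − 30 = 72 left.
May 1899 has 31 days: 72 − 31 = 41 left.
June 1899 has 30 days: 41 − 30 = 11 left.
11 days into July 1899 → July 11, 1899.
Counting forward 510 days from July 11, 1899:
July has 31 days, so 31 − 11 = 20 days remain after July 11, 1899; 510 − 20 = 490 left.
August 1899 has 31 days: 490 − 31 = 459 left.
September 1899 has 30 days: 459 − 30 = 429 left.
October 1899 has 31 days: 429 − 31 = 398 left.
November 1899 has 30 days: 398 − 30 = 368 left.
December 1899 has 31 days: 368 − 31 = 337 left.
January 1900 has 31 days: 337 − 31 = 306 left.
February 1900 has 28 days (1900 is not a leap year (divisible by 100 but not 400)): 306 − 28 = 278 left.
March 1900 has 31 days: 278 − 31 = 247 left.
April 1900 has 30 days: 247 − 30 = 217 left.
May 1900 has 31 days: 217 − 31 = 186 left.
June 1900 has 30 days: 186 − 30 = 156 left.
July 1900 has 31 days: 156 − 31 = 125 left.
August 1900 has 31 days: 125 − 31 = 94 left.
September 1900 has 30 days: 94 − 30 = 64 left.
October 1900 has 31 days: 64 − 31 = 33 left.
November 1900 has 30 days: 33 − 30 = 3 left.
3 days into December 1900 → December 3, 1900.
Counting forward 4 weeks (= 28 days) from December 3, 1900:
December has 31 days; 3 + 28 = 31, still in December.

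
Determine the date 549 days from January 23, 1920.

Counting forward 549 days from January 23, 1920.
January has 31 days, so 31 − 23 = 8 days remain after January 23, 1920; 549 − 8 = 541 left.
February 1920 has 29 days (1920 is a leap year): 541 − 29 = 512 left.
March 1920 has 31 days: 512 − 31 = 481 left.
April 1920 has 30 days: 481 − 30 = 451 left.
May 1920 has 31 days: 451 − 31 = 420 left.
June 1920 has 30 days: 420 − 30 = 390 left.
July 1920 has 31 days: 390 − 31 = 359 left.
August 1920 has 31 days: 359 − 31 = 328 left.
September 1920 has 30 days: 328 − 30 = 298 left.
October 1920 has 31 days: 298 − 31 = 267 left.
November 1920 has 30 days: 267 − 30 = 237 left.
December 1920 has 31 days: 237 − 31 = 206 left.
January 1921 has 31 days: 206 − 31 = 175 left.
February 1921 has 28 days (1921 is not a leap year): 175 − 28 = 147 left.
March 1921 has 31 days: 147 − 31 = 116 left.
April 1921 has 30 days: 116 − 30 = 86 left.
May 1921 has 31 days: 86 − 31 = 55 left.
June 1921 has 30 days: 55 − 30 = 25 left.
25 days into July 1921 → July 25, 1921.

July 25, 1921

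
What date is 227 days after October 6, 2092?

Adding 227 days from October 6, 2092.
October has 31 days, so 31 − 6 = 25 days remain after October 6, 2092; 227 − 25 = 202 left.
November 2092 has 30 days: 202 − 30 = 172 left.
December 2092 has 31 days: 172 − 31 = 141 left.
January 2093 has 31 days: 141 − 31 = 110 left.
February 2093 has 28 days (2093 is not a leap year): 110 − 28 = 82 left.
March 2093 has 31 days: 82 − 31 = 51 left.
April 2093 has 30 days: 51 − 30 = 21 left.
21 days into May 2093 → May 21, 2093.

May 21, 2093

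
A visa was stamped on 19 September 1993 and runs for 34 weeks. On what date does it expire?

Counting forward 34 weeks = 238 days from September 19, 1993.
September has 30 days, so 30 − 19 = 11 days remain after September 19, 1993; 238 − 11 = 227 left.
October 1993 has 31 days: 227 − 31 = 196 left.
November 1993 has 30 days: 196 − 30 = 166 left.
December 1993 has 31 days: 166 − 31 = 135 left.
January 1994 has 31 days: 135 − 31 = 104 left.
February 1994 has 28 days (1994 is not a leap year): 104 − 28 = 76 left.
March 1994 has 31 days: 76 − 31 = 45 left.
April 1994 has 30 days: 45 − 30 = 15 left.
15 days into May 1994 → May 15, 1994.

May 15, 1994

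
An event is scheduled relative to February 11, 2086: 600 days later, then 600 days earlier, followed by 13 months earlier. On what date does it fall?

Adding 600 days from February 11, 2086:
February has 28 days, so 28 − 11 = 17 days remain after February 11, 2086; 600 − 17 = 583 left.
March 2086 has 31 days: 583 − 31 = 552 left.
April 2086 has 30 days: 552 − 30 = 522 left.
May 2086 has 31 days: 522 − 31 = 491 left.
June 2086 has 30 days: 491 − 30 = 461 left.
July 2086 has 31 days: 461 − 31 = 430 left.
August 2086 has 31 days: 430 − 31 = 399 left.
September 2086 has 30 days: 399 − 30 = 369 left.
October 2086 has 31 days: 369 − 31 = 338 left.
November 2086 has 30 days: 338 − 30 = 308 left.
December 2086 has 31 days: 308 − 31 = 277 left.
January 2087 has 31 days: 277 − 31 = 246 left.
February 2087 has 28 days (2087 is not a leap year): 246 − 28 = 218 left.
March 2087 has 31 days: 218 − 31 = 187 left.
April 2087 has 30 days: 187 − 30 = 157 left.
May 2087 has 31 days: 157 − 31 = 126 left.
June 2087 has 30 days: 126 − 30 = 96 left.
July 2087 has 31 days: 96 − 31 = 65 left.
August 2087 has 31 days: 65 − 31 = 34 left.
September 2087 has 30 days: 34 − 30 = 4 left.
4 days into October 2087 → October 4, 2087.
Going back 600 days from October 4, 2087:
Going back 4 days from October 4, 2087 reaches the end of the previous month; 600 − 4 = 596 left.
September 2087 has 30 days: 596 − 30 = 566 left.
August 2087 has 31 days: 566 − 31 = 535 left.
July 2087 has 31 days: 535 − 31 = 504 left.
June 2087 has 30 days: 504 − 30 = 474 left.
May 2087 has 31 days: 474 − 31 = 443 left.
April 2087 has 30 days: 443 − 30 = 413 left.
March 2087 has 31 days: 413 − 31 = 382 left.
February 2087 has 28 days (2087 is not a leap year): 382 − 28 = 354 left.
January 2087 has 31 days: 354 − 31 = 323 left.
December 2086 has 31 days: 323 − 31 = 292 left.
November 2086 has 30 days: 292 − 30 = 262 left.
October 2086 has 31 days: 262 − 31 = 231 left.
September 2086 has 30 days: 231 − 30 = 201 left.
August 2086 has 31 days: 201 − 31 = 170 left.
July 2086 has 31 days: 170 − 31 = 139 left.
June 2086 has 30 days: 139 − 30 = 109 left.
May 2086 has 31 days: 109 − 31 = 78 left.
April 2086 has 30 days: 78 − 30 = 48 left.
March 2086 has 31 days: 48 − 31 = 17 left.
February 2086 has 28 days; 28 − 17 = 11 → February 11, 2086.
Counting back 13 months from February 11, 2086:
month 2 − 13 = -11, which is month 1 of year 2085 → January 2085.
Day 11 is valid in January, giving January 11, 2085.

January 11, 2085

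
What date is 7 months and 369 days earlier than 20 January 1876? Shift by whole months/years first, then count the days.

Going back 7 months and 369 days from January 20, 1876: first the month/year part, then the days.
month 1 − 7 = -6, which is month 6 of year 1875 → June 1875.
Day 20 is valid in June, giving June 20, 1875.
Now subtract 369 days from June 20, 1875.
Going back 20 days from June 20, 1875 reaches the end of the previous month; 369 − 20 = 349 left.
May 1875 has 31 days: 349 − 31 = 318 left.
April 1875 has 30 days: 318 − 30 = 288 left.
March 1875 has 31 days: 288 − 31 = 257 left.
February 1875 has 28 days (1875 is not a leap year): 257 − 28 = 229 left.
January 1875 has 31 days: 229 − 31 = 198 left.
December 1874 has 31 days: 198 − 31 = 167 left.
November 1874 has 30 days: 167 − 30 = 137 left.
October 1874 has 31 days: 137 − 31 = 106 left.
September 1874 has 30 days: 106 − 30 = 76 left.
August 1874 has 31 days: 76 − 31 = 45 left.
July 1874 has 31 days: 45 − 31 = 14 left.
June 1874 has 30 days; 30 − 14 = 16 → June 16, 1874.

June 16, 1874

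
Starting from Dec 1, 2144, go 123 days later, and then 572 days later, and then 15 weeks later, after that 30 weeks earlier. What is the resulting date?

Advancing 123 days from December 1, 2144:
December has 31 days, so 31 − 1 = 30 days remain after December 1, 2144; 123 − 30 = 93 left.
January 2145 has 31 days: 93 − 31 = 62 left.
February 2145 has 28 days (2145 is not a leap year): 62 − 28 = 34 left.
March 2145 has 31 days: 34 − 31 = 3 left.
3 days into April 2145 → April 3, 2145.
Advancing 572 days from April 3, 2145:
April has 30 days, so 30 − 3 = 27 days remain after April 3, 2145; 572 − 27 = 545 left.
May 2145 has 31 days: 545 − 31 = 514 left.
June 2145 has 30 days: 514 − 30 = 484 left.
July 2145 has 31 days: 484 − 31 = 453 left.
August 2145 has 31 days: 453 − 31 = 422 left.
September 2145 has 30 days: 422 − 30 = 392 left.
October 2145 has 31 days: 392 − 31 = 361 left.
November 2145 has 30 days: 361 − 30 = 331 left.
December 2145 has 31 days: 331 − 31 = 300 left.
January 2146 has 31 days: 300 − 31 = 269 left.
February 2146 has 28 days (2146 is not a leap year): 269 − 28 = 241 left.
March 2146 has 31 days: 241 − 31 = 210 left.
April 2146 has 30 days: 210 − 30 = 180 left.
May 2146 has 31 days: 180 − 31 = 149 left.
June 2146 has 30 days: 149 − 30 = 119 left.
July 2146 has 31 days: 119 − 31 = 88 left.
August 2146 has 31 days: 88 − 31 = 57 left.
September 2146 has 30 days: 57 − 30 = 27 left.
27 days into October 2146 → October 27, 2146.
Advancing 15 weeks (= 105 days) from October 27, 2146:
October has 31 days, so 31 − 27 = 4 days remain after October 27, 2146; 105 − 4 = 101 left.
November 2146 has 30 days: 101 − 30 = 71 left.
December 2146 has 31 days: 71 − 31 = 40 left.
January 2147 has 31 days: 40 − 31 = 9 left.
9 days into February 2147 → February 9, 2147.
Subtracting 30 weeks (= 210 days) from February 9, 2147:
Going back 9 days from February 9, 2147 reaches the end of the previous month; 210 − 9 = 201 left.
January 2147 has 31 days: 201 − 31 = 170 left.
December 2146 has 31 days: 170 − 31 = 139 left.
November 2146 has 30 days: 139 − 30 = 109 left.
October 2146 has 31 days: 109 − 31 = 78 left.
September 2146 has 30 days: 78 − 30 = 48 left.
August 2146 has 31 days: 48 − 31 = 17 left.
July 2146 has 31 days; 31 − 17 = 14 → July 14, 2146.

July 14, 2146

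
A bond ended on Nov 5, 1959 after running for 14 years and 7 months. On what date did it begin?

Going back 14 years and 7 months from November 5, 1959.
-14 years → 1945; month 11 − 7 = 4 → April 1945.
Day 5 is valid in April, giving April 5, 1945.

April 5, 1945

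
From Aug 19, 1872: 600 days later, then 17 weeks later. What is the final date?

Adding 600 days from August 19, 1872:
August has 31 days, so 31 − 19 = 12 days remain after August 19, 1872; 600 − 12 = 588 left.
September 1872 has 30 days: 588 − 30 = 558 left.
October 1872 has 31 days: 558 − 31 = 527 left.
November 1872 has 30 days: 527 − 30 = 497 left.
December 1872 has 31 days: 497 − 31 = 466 left.
January 1873 has 31 days: 466 − 31 = 435 left.
February 1873 has 28 days (1873 is not a leap year): 435 − 28 = 407 left.
March 1873 has 31 days: 407 − 31 = 376 left.
April 1873 has 30 days: 376 − 30 = 346 left.
May 1873 has 31 days: 346 − 31 = 315 left.
June 1873 has 30 days: 315 − 30 = 285 left.
July 1873 has 31 days: 285 − 31 = 254 left.
August 1873 has 31 days: 254 − 31 = 223 left.
September 1873 has 30 days: 223 − 30 = 193 left.
October 1873 has 31 days: 193 − 31 = 162 left.
November 1873 has 30 days: 162 − 30 = 132 left.
December 1873 has 31 days: 132 − 31 = 101 left.
January 1874 has 31 days: 101 − 31 = 70 left.
February 1874 has 28 days (1874 is not a leap year): 70 − 28 = 42 left.
March 1874 has 31 days: 42 − 31 = 11 left.
11 days into April 1874 → April 11, 1874.
Counting forward 17 weeks (= 119 days) from April 11, 1874:
April has 30 days, so 30 − 11 = 19 days remain after April 11, 1874; 119 − 19 = 100 left.
May 1874 has 31 days: 100 − 31 = 69 left.
June 1874 has 30 days: 69 − 30 = 39 left.
July 1874 has 31 days: 39 − 31 = 8 left.
8 days into August 1874 → August 8, 1874.

August 8, 1874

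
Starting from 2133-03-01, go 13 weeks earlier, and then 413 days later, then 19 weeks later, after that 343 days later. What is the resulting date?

Counting back 13 weeks (= 91 days) from March 1, 2133:
Going back 1 day from March 1, 2133 reaches the end of the previous month; 91 − 1 = 90 left.
February 2133 has 28 days (2133 is not a leap year): 90 − 28 = 62 left.
January 2133 has 31 days: 62 − 31 = 31 left.
December 2132 has 31 days: 31 − 31 = 0 left.
November 2132 has 30 days; 30 − 0 = 30 → November 30, 2132.
Counting forward 413 days from November 30, 2132:
November has 30 days, so 30 − 30 = 0 days remain after November 30, 2132; 413 − 0 = 413 left.
December 2132 has 31 days: 413 − 31 = 382 left.
January 2133 has 31 days: 382 − 31 = 351 left.
February 2133 has 28 days (2133 is not a leap year): 351 − 28 = 323 left.
March 2133 has 31 days: 323 − 31 = 292 left.
April 2133 has 30 days: 292 − 30 = 262 left.
May 2133 has 31 days: 262 − 31 = 231 left.
June 2133 has 30 days: 231 − 30 = 201 left.
July 2133 has 31 days: 201 − 31 = 170 left.
August 2133 has 31 days: 170 − 31 = 139 left.
September 2133 has 30 days: 139 − 30 = 109 left.
October 2133 has 31 days: 109 − 31 = 78 left.
November 2133 has 30 days: 78 − 30 = 48 left.
December 2133 has 31 days: 48 − 31 = 17 left.
17 days into January 2134 → January 17, 2134.
Counting forward 19 weeks (= 133 days) from January 17, 2134:
January has 31 days, so 31 − 17 = 14 days remain after January 17, 2134; 133 − 14 = 119 left.
February 2134 has 28 days (2134 is not a leap year): 119 − 28 = 91 left.
March 2134 has 31 days: 91 − 31 = 60 left.
April 2134 has 30 days: 60 − 30 = 30 left.
30 days into May 2134 → May 30, 2134.
Advancing 343 days from May 30, 2134:
May has 31 days, so 31 − 30 = 1 day remains after May 30, 2134; 343 − 1 = 342 left.
June 2134 has 30 days: 342 − 30 = 312 left.
July 2134 has 31 days: 312 − 31 = 281 left.
August 2134 has 31 days: 281 − 31 = 250 left.
September 2134 has 30 days: 250 − 30 = 220 left.
October 2134 has 31 days: 220 − 31 = 189 left.
November 2134 has 30 days: 189 − 30 = 159 left.
December 2134 has 31 days: 159 − 31 = 128 left.
January 2135 has 31 days: 128 − 31 = 97 left.
February 2135 has 28 days (2135 is not a leap year): 97 − 28 = 69 left.
March 2135 has 31 days: 69 − 31 = 38 left.
April 2135 has 30 days: 38 − 30 = 8 left.
8 days into May 2135 → May 8, 2135.

May 8, 2135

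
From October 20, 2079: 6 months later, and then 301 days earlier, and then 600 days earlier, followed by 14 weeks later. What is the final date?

Adding 6 months from October 20, 2079:
month 10 + 6 = 16, which is month 4 of year 2080 → April 2080.
Day 20 is valid in April, giving April 20, 2080.
Subtracting 301 days from April 20, 2080:
Going back 20 days from April 20, 2080 reaches the end of the previous month; 301 − 20 = 281 left.
March 2080 has 31 days: 281 − 31 = 250 left.
February 2080 has 29 days (2080 is a leap year): 250 − 29 = 221 left.
January 2080 has 31 days: 221 − 31 = 190 left.
December 2079 has 31 days: 190 − 31 = 159 left.
November 2079 has 30 days: 159 − 30 = 129 left.
October 2079 has 31 days: 129 − 31 = 98 left.
September 2079 has 30 days: 98 − 30 = 68 left.
August 2079 has 31 days: 68 − 31 = 37 left.
July 2079 has 31 days: 37 − 31 = 6 left.
June 2079 has 30 days; 30 − 6 = 24 → June 24, 2079.
Going back 600 days from June 24, 2079:
Going back 24 days from June 24, 2079 reaches the end of the previous month; 600 − 24 = 576 left.
May 2079 has 31 days: 576 − 31 = 545 left.
April 2079 has 30 days: 545 − 30 = 515 left.
March 2079 has 31 days: 515 − 31 = 484 left.
February 2079 has 28 days (2079 is not a leap year): 484 − 28 = 456 left.
January 2079 has 31 days: 456 − 31 = 425 left.
December 2078 has 31 days: 425 − 31 = 394 left.
November 2078 has 30 days: 394 − 30 = 364 left.
October 2078 has 31 days: 364 − 31 = 333 left.
September 2078 has 30 days: 333 − 30 = 303 left.
August 2078 has 31 days: 303 − 31 = 272 left.
July 2078 has 31 days: 272 − 31 = 241 left.
June 2078 has 30 days: 241 − 30 = 211 left.
May 2078 has 31 days: 211 − 31 = 180 left.
April 2078 has 30 days: 180 − 30 = 150 left.
March 2078 has 31 days: 150 − 31 = 119 left.
February 2078 has 28 days (2078 is not a leap year): 119 − 28 = 91 left.
January 2078 has 31 days: 91 − 31 = 60 left.
December 2077 has 31 days: 60 − 31 = 29 left.
November 2077 has 30 days; 30 − 29 = 1 → November 1, 2077.
Adding 14 weeks (= 98 days) from November 1, 2077:
November has 30 days, so 30 − 1 = 29 days remain after November 1, 2077; 98 − 29 = 69 left.
December 2077 has 31 days: 69 − 31 = 38 left.
January 2078 has 31 days: 38 − 31 = 7 left.
7 days into February 2078 → February 7, 2078.

February 7, 2078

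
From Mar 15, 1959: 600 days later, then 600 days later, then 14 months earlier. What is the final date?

Advancing 600 days from March 15, 1959:
March has 31 days, so 31 − 15 = 16 days remain after March 15, 1959; 600 − 16 = 584 left.
April 1959 has 30 days: 584 − 30 = 554 left.
May 1959 has 31 days: 554 − 31 = 523 left.
June 1959 has 30 days: 523 − 30 = 493 left.
July 1959 has 31 days: 493 − 31 = 462 left.
August 1959 has 31 days: 462 − 31 = 431 left.
September 1959 has 30 days: 431 − 30 = 401 left.
October 1959 has 31 days: 401 − 31 = 370 left.
November 1959 has 30 days: 370 − 30 = 340 left.
December 1959 has 31 days: 340 − 31 = 309 left.
January 1960 has 31 days: 309 − 31 = 278 left.
February 1960 has 29 days (1960 is a leap year): 278 − 29 = 249 left.
March 1960 has 31 days: 249 − 31 = 218 left.
April 1960 has 30 days: 218 − 30 = 188 left.
May 1960 has 31 days: 188 − 31 = 157 left.
June 1960 has 30 days: 157 − 30 = 127 left.
July 1960 has 31 days: 127 − 31 = 96 left.
August 1960 has 31 days: 96 − 31 = 65 left.
September 1960 has 30 days: 65 − 30 = 35 left.
October 1960 has 31 days: 35 − 31 = 4 left.
4 days into November 1960 → November 4, 1960.
Adding 600 days from November 4, 1960:
November has 30 days, so 30 − 4 = 26 days remain after November 4, 1960; 600 − 26 = 574 left.
December 1960 has 31 days: 574 − 31 = 543 left.
January 1961 has 31 days: 543 − 31 = 512 left.
February 1961 has 28 days (1961 is not a leap year): 512 − 28 = 484 left.
March 1961 has 31 days: 484 − 31 = 453 left.
April 1961 has 30 days: 453 − 30 = 423 left.
May 1961 has 31 days: 423 − 31 = 392 left.
June 1961 has 30 days: 392 − 30 = 362 left.
July 1961 has 31 days: 362 − 31 = 331 left.
August 1961 has 31 days: 331 − 31 = 300 left.
September 1961 has 30 days: 300 − 30 = 270 left.
October 1961 has 31 days: 270 − 31 = 239 left.
November 1961 has 30 days: 239 − 30 = 209 left.
December 1961 has 31 days: 209 − 31 = 178 left.
January 1962 has 31 days: 178 − 31 = 147 left.
February 1962 has 28 days (1962 is not a leap year): 147 − 28 = 119 left.
March 1962 has 31 days: 119 − 31 = 88 left.
April 1962 has 30 days: 88 − 30 = 58 left.
May 1962 has 31 days: 58 − 31 = 27 left.
27 days into June 1962 → June 27, 1962.
Counting back 14 months from June 27, 1962:
month 6 − 14 = -8, which is month 4 of year 1961 → April 1961.
Day 27 is valid in April, giving April 27, 1961.

April 27, 1961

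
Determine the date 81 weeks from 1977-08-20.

March 10, 1979

Counting forward 81 weeks = 567 days from August 20, 1977.
August has 31 days, so 31 − 20 = 11 days remain after August 20, 1977; 567 − 11 = 556 left.
September 1977 has 30 days: 556 − 30 = 526 left.
October 1977 has 31 days: 526 − 31 = 495 left.
November 1977 has 30 days: 495 − 30 = 465 left.
December 1977 has 31 days: 465 − 31 = 434 left.
January 1978 has 31 days: 434 − 31 = 403 left.
February 1978 has 28 days (1978 is not a leap year): 403 − 28 = 375 left.
March 1978 has 31 days: 375 − 31 = 344 left.
April 1978 has 30 days: 344 − 30 = 314 left.
May 1978 has 31 days: 314 − 31 = 283 left.
June 1978 has 30 days: 283 − 30 = 253 left.
July 1978 has 31 days: 253 − 31 = 222 left.
August 1978 has 31 days: 222 − 31 = 191 left.
September 1978 has 30 days: 191 − 30 = 161 left.
October 1978 has 31 days: 161 − 31 = 130 left.
November 1978 has 30 days: 130 − 30 = 100 left.
December 1978 has 31 days: 100 − 31 = 69 left.
January 1979 has 31 days: 69 − 31 = 38 left.
February 1979 has 28 days (1979 is not a leap year): 38 − 28 = 10 left.
10 days into March 1979 → March 10, 1979.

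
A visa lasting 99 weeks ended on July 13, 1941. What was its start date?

Counting back 99 weeks = 693 days from July 13, 1941.
Going back 13 days from July 13, 1941 reaches the end of the previous month; 693 − 13 = 680 left.
June 1941 has 30 days: 680 − 30 = 650 left.
May 1941 has 31 days: 650 − 31 = 619 left.
April 1941 has 30 days: 619 − 30 = 589 left.
March 1941 has 31 days: 589 − 31 = 558 left.
February 1941 has 28 days (1941 is not a leap year): 558 − 28 = 530 left.
January 1941 has 31 days: 530 − 31 = 499 left.
December 1940 has 31 days: 499 − 31 = 468 left.
November 1940 has 30 days: 468 − 30 = 438 left.
October 1940 has 31 days: 438 − 31 = 407 left.
September 1940 has 30 days: 407 − 30 = 377 left.
August 1940 has 31 days: 377 − 31 = 346 left.
July 1940 has 31 days: 346 − 31 = 315 left.
June 1940 has 30 days: 315 − 30 = 285 left.
May 1940 has 31 days: 285 − 31 = 254 left.
April 1940 has 30 days: 254 − 30 = 224 left.
March 1940 has 31 days: 224 − 31 = 193 left.
February 1940 has 29 days (1940 is a leap year): 193 − 29 = 164 left.
January 1940 has 31 days: 164 − 31 = 133 left.
December 1939 has 31 days: 133 − 31 = 102 left.
November 1939 has 30 days: 102 − 30 = 72 left.
October 1939 has 31 days: 72 − 31 = 41 left.
September 1939 has 30 days: 41 − 30 = 11 left.
August 1939 has 31 days; 31 − 11 = 20 → August 20, 1939.

August 20, 1939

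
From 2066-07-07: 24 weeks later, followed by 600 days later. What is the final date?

August 13, 2068

Adding 24 weeks (= 168 days) from July 7, 2066:
July has 31 days, so 31 − 7 = 24 days remain after July 7, 2066; 168 − 24 = 144 left.
August 2066 has 31 days: 144 − 31 = 113 left.
September 2066 has 30 days: 113 − 30 = 83 left.
October 2066 has 31 days: 83 − 31 = 52 left.
November 2066 has 30 days: 52 − 30 = 22 left.
22 days into December 2066 → December 22, 2066.
Adding 600 days from December 22, 2066:
December has 31 days, so 31 − 22 = 9 days remain after December 22, 2066; 600 − 9 = 591 left.
January 2067 has 31 days: 591 − 31 = 560 left.
February 2067 has 28 days (2067 is not a leap year): 560 − 28 = 532 left.
March 2067 has 31 days: 532 − 31 = 501 left.
April 2067 has 30 days: 501 − 30 = 471 left.
May 2067 has 31 days: 471 − 31 = 440 left.
June 2067 has 30 days: 440 − 30 = 410 left.
July 2067 has 31 days: 410 − 31 = 379 left.
August 2067 has 31 days: 379 − 31 = 348 left.
September 2067 has 30 days: 348 − 30 = 318 left.
October 2067 has 31 days: 318 − 31 = 287 left.
November 2067 has 30 days: 287 − 30 = 257 left.
December 2067 has 31 days: 257 − 31 = 226 left.
January 2068 has 31 days: 226 − 31 = 195 left.
February 2068 has 29 days (2068 is a leap year): 195 − 29 = 166 left.
March 2068 has 31 days: 166 − 31 = 135 left.
April 2068 has 30 days: 135 − 30 = 105 left.
May 2068 has 31 days: 105 − 31 = 74 left.
June 2068 has 30 days: 74 − 30 = 44 left.
July 2068 has 31 days: 44 − 31 = 13 left.
13 days into August 2068 → August 13, 2068.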